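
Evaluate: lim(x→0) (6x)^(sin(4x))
This is an exponential indeterminate form.

For exponential indeterminate forms, take the natural log:
  Let L = lim(x→0) (6x)^(sin(4x))
  Then ln(L) = lim(x→0) [exponent × ln(base)]
  Evaluate using L'Hôpital or standard limits, then exponentiate.
  L = 1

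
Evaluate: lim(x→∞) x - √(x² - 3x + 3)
This is an ∞-∞ indeterminate form.

Combine fractions or rationalize to convert ∞-∞ to 0/0 form:
  lim(x→∞) x - √(x² - 3x + 3) = 3/2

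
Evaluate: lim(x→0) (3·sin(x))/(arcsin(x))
This is a 0/0 indeterminate form.

Apply L'Hôpital's rule: differentiate numerator and denominator separately.
  f(x) = 3·sin(x)   ⇒   f'(x) = 3·cos(x)
  g(x) = asin(x)   ⇒   g'(x) = 1/sqrt(1 - x^2)
  lim(x→0) f'(x)/g'(x) = lim(x→0) (3·cos(x))/(1/sqrt(1 - x^2))
  = 3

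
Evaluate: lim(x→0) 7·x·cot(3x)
This is a 0·∞ indeterminate form.

Rewrite 0·∞ as a quotient (0/0 or ∞/∞ form), then apply L'Hôpital's rule:
  lim(x→0) 7·x·cot(3x) = 7/3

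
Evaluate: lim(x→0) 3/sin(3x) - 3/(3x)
This is an ∞-∞ indeterminate form.

Combine fractions or rationalize to convert ∞-∞ to 0/0 form:
  lim(x→0) 3/sin(3x) - 3/(3x) = 0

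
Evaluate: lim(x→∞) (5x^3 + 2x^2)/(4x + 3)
This is an ∞/∞ indeterminate form.

Apply L'Hôpital's rule: differentiate numerator and denominator separately.
  f(x) = 5·x^3 + 2·x^2   ⇒   f'(x) = 15·x^2 + 4·x
  g(x) = 4·x + 3   ⇒   g'(x) = 4
  lim(x→∞) f'(x)/g'(x) = lim(x→∞) (15·x^2 + 4·x)/(4)
  = ∞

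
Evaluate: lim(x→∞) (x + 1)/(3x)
This is an ∞/∞ indeterminate form.

Apply L'Hôpital's rule: differentiate numerator and denominator separately.
  f(x) = x + 1   ⇒   f'(x) = 1
  g(x) = 3·x   ⇒   g'(x) = 3
  lim(x→∞) f'(x)/g'(x) = lim(x→∞) (1)/(3)
  = 1/3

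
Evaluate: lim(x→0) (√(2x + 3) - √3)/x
This is a standard limit.

Factor or rationalize the expression:
  lim(x→0) (√(2x + 3) - √3)/x = sqrt(3)/3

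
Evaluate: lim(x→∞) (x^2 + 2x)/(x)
This is an ∞/∞ indeterminate form.

Apply L'Hôpital's rule: differentiate numerator and denominator separately.
  f(x) = x^2 + 2·x   ⇒   f'(x) = 2·x + 2
  g(x) = x   ⇒   g'(x) = 1
  lim(x→∞) f'(x)/g'(x) = lim(x→∞) (2·x + 2)/(1)
  = ∞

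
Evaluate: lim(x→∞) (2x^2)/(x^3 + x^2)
This is an ∞/∞ indeterminate form.

Apply L'Hôpital's rule: differentiate numerator and denominator separately.
  f(x) = 2·x^2   ⇒   f'(x) = 4·x
  g(x) = x^3 + x^2   ⇒   g'(x) = 3·x^2 + 2·x
  lim(x→∞) f'(x)/g'(x) = lim(x→∞) (4·x)/(3·x^2 + 2·x)
  = 0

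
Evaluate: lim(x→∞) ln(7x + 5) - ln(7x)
This is an ∞-∞ indeterminate form.

Combine fractions or rationalize to convert ∞-∞ to 0/0 form:
  lim(x→∞) ln(7x + 5) - ln(7x) = 0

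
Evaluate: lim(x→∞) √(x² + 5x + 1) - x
This is an ∞-∞ indeterminate form.

Combine fractions or rationalize to convert ∞-∞ to 0/0 form:
  lim(x→∞) √(x² + 5x + 1) - x = 5/2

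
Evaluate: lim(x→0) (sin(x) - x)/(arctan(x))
This is a 0/0 indeterminate form.

Apply L'Hôpital's rule: differentiate numerator and denominator separately.
  f(x) = -x + sin(x)   ⇒   f'(x) = cos(x) - 1
  g(x) = atan(x)   ⇒   g'(x) = 1/(x^2 + 1)
  lim(x→0) f'(x)/g'(x) = lim(x→0) (cos(x) - 1)/(1/(x^2 + 1))
  = 0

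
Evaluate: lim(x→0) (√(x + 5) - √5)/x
This is a standard limit.

Factor or rationalize the expression:
  lim(x→0) (√(x + 5) - √5)/x = sqrt(5)/10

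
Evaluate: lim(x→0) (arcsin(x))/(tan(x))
This is a 0/0 indeterminate form.

Apply L'Hôpital's rule: differentiate numerator and denominator separately.
  f(x) = asin(x)   ⇒   f'(x) = 1/sqrt(1 - x^2)
  g(x) = tan(x)   ⇒   g'(x) = tan(x)^2 + 1
  lim(x→0) f'(x)/g'(x) = lim(x→0) (1/sqrt(1 - x^2))/(tan(x)^2 + 1)
  = 1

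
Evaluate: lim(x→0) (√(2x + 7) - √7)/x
This is a standard limit.

Factor or rationalize the expression:
  lim(x→0) (√(2x + 7) - √7)/x = sqrt(7)/7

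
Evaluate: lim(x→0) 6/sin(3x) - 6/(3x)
This is an ∞-∞ indeterminate form.

Combine fractions or rationalize to convert ∞-∞ to 0/0 form:
  lim(x→0) 6/sin(3x) - 6/(3x) = 0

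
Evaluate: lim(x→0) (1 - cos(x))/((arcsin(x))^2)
This is a 0/0 indeterminate form.

Apply L'Hôpital's rule: differentiate numerator and denominator separately.
  f(x) = 1 - cos(x)   ⇒   f'(x) = sin(x)
  g(x) = asin(x)^2   ⇒   g'(x) = 2·asin(x)/sqrt(1 - x^2)
  lim(x→0) f'(x)/g'(x) = lim(x→0) (sin(x))/(2·asin(x)/sqrt(1 - x^2))
  = 1/2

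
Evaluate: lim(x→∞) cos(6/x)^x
This is an exponential indeterminate form.

For exponential indeterminate forms, take the natural log:
  Let L = lim(x→∞) cos(6/x)^x
  Then ln(L) = lim(x→∞) [exponent × ln(base)]
  Evaluate using L'Hôpital or standard limits, then exponentiate.
  L = 1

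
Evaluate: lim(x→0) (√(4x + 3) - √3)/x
This is a standard limit.

Factor or rationalize the expression:
  lim(x→0) (√(4x + 3) - √3)/x = 2·sqrt(3)/3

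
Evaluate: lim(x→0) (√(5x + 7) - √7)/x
This is a standard limit.

Factor or rationalize the expression:
  lim(x→0) (√(5x + 7) - √7)/x = 5·sqrt(7)/14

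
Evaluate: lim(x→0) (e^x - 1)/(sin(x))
This is a 0/0 indeterminate form.

Apply L'Hôpital's rule: differentiate numerator and denominator separately.
  f(x) = e^(x) - 1   ⇒   f'(x) = e^(x)
  g(x) = sin(x)   ⇒   g'(x) = cos(x)
  lim(x→0) f'(x)/g'(x) = lim(x→0) (e^(x))/(cos(x))
  = 1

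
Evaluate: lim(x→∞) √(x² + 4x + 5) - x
This is an ∞-∞ indeterminate form.

Combine fractions or rationalize to convert ∞-∞ to 0/0 form:
  lim(x→∞) √(x² + 4x + 5) - x = 2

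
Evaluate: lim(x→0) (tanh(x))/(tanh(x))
This is a 0/0 indeterminate form.

Apply L'Hôpital's rule: differentiate numerator and denominator separately.
  f(x) = tanh(x)   ⇒   f'(x) = 1 - tanh(x)^2
  g(x) = tanh(x)   ⇒   g'(x) = 1 - tanh(x)^2
  lim(x→0) f'(x)/g'(x) = lim(x→0) (1 - tanh(x)^2)/(1 - tanh(x)^2)
  = 1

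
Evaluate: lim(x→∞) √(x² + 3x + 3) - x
This is an ∞-∞ indeterminate form.

Combine fractions or rationalize to convert ∞-∞ to 0/0 form:
  lim(x→∞) √(x² + 3x + 3) - x = 3/2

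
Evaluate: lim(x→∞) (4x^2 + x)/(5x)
This is an ∞/∞ indeterminate form.

Apply L'Hôpital's rule: differentiate numerator and denominator separately.
  f(x) = 4·x^2 + x   ⇒   f'(x) = 8·x + 1
  g(x) = 5·x   ⇒   g'(x) = 5
  lim(x→∞) f'(x)/g'(x) = lim(x→∞) (8·x + 1)/(5)
  = ∞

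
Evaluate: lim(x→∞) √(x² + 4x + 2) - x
This is an ∞-∞ indeterminate form.

Combine fractions or rationalize to convert ∞-∞ to 0/0 form:
  lim(x→∞) √(x² + 4x + 2) - x = 2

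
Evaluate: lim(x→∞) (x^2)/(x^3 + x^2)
This is an ∞/∞ indeterminate form.

Apply L'Hôpital's rule: differentiate numerator and denominator separately.
  f(x) = x^2   ⇒   f'(x) = 2·x
  g(x) = x^3 + x^2   ⇒   g'(x) = 3·x^2 + 2·x
  lim(x→∞) f'(x)/g'(x) = lim(x→∞) (2·x)/(3·x^2 + 2·x)
  = 0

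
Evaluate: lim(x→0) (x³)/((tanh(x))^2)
This is a 0/0 indeterminate form.

Apply L'Hôpital's rule: differentiate numerator and denominator separately.
  f(x) = x^3   ⇒   f'(x) = 3·x^2
  g(x) = tanh(x)^2   ⇒   g'(x) = (2 - 2·tanh(x)^2)·tanh(x)
  lim(x→0) f'(x)/g'(x) = lim(x→0) (3·x^2)/((2 - 2·tanh(x)^2)·tanh(x))
  = 0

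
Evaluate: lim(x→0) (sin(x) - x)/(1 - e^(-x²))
This is a 0/0 indeterminate form.

Apply L'Hôpital's rule: differentiate numerator and denominator separately.
  f(x) = -x + sin(x)   ⇒   f'(x) = cos(x) - 1
  g(x) = 1 - e^(-x^2)   ⇒   g'(x) = 2·x·e^(-x^2)
  lim(x→0) f'(x)/g'(x) = lim(x→0) (cos(x) - 1)/(2·x·e^(-x^2))
  = 0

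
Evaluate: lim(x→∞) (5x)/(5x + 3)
This is an ∞/∞ indeterminate form.

Apply L'Hôpital's rule: differentiate numerator and denominator separately.
  f(x) = 5·x   ⇒   f'(x) = 5
  g(x) = 5·x + 3   ⇒   g'(x) = 5
  lim(x→∞) f'(x)/g'(x) = lim(x→∞) (5)/(5)
  = 1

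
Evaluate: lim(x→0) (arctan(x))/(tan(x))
This is a 0/0 indeterminate form.

Apply L'Hôpital's rule: differentiate numerator and denominator separately.
  f(x) = atan(x)   ⇒   f'(x) = 1/(x^2 + 1)
  g(x) = tan(x)   ⇒   g'(x) = tan(x)^2 + 1
  lim(x→0) f'(x)/g'(x) = lim(x→0) (1/(x^2 + 1))/(tan(x)^2 + 1)
  = 1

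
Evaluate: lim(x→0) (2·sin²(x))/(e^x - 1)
This is a 0/0 indeterminate form.

Apply L'Hôpital's rule: differentiate numerator and denominator separately.
  f(x) = 2·sin(x)^2   ⇒   f'(x) = 4·sin(x)·cos(x)
  g(x) = e^(x) - 1   ⇒   g'(x) = e^(x)
  lim(x→0) f'(x)/g'(x) = lim(x→0) (4·sin(x)·cos(x))/(e^(x))
  = 0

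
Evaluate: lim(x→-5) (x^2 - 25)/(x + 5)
This is a standard limit.

Factor or rationalize the expression:
  lim(x→-5) (x^2 - 25)/(x + 5) = -10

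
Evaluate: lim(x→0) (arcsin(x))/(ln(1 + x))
This is a 0/0 indeterminate form.

Apply L'Hôpital's rule: differentiate numerator and denominator separately.
  f(x) = asin(x)   ⇒   f'(x) = 1/sqrt(1 - x^2)
  g(x) = ln(x + 1)   ⇒   g'(x) = 1/(x + 1)
  lim(x→0) f'(x)/g'(x) = lim(x→0) (1/sqrt(1 - x^2))/(1/(x + 1))
  = 1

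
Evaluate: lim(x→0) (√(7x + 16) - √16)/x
This is a standard limit.

Factor or rationalize the expression:
  lim(x→0) (√(7x + 16) - √16)/x = 7/8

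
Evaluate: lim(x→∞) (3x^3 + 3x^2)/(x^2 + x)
This is an ∞/∞ indeterminate form.

Apply L'Hôpital's rule: differentiate numerator and denominator separately.
  f(x) = 3·x^3 + 3·x^2   ⇒   f'(x) = 9·x^2 + 6·x
  g(x) = x^2 + x   ⇒   g'(x) = 2·x + 1
  lim(x→∞) f'(x)/g'(x) = lim(x→∞) (9·x^2 + 6·x)/(2·x + 1)
  = ∞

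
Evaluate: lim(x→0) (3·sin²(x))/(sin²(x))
This is a 0/0 indeterminate form.

Apply L'Hôpital's rule: differentiate numerator and denominator separately.
  f(x) = 3·sin(x)^2   ⇒   f'(x) = 6·sin(x)·cos(x)
  g(x) = sin(x)^2   ⇒   g'(x) = 2·sin(x)·cos(x)
  lim(x→0) f'(x)/g'(x) = lim(x→0) (6·sin(x)·cos(x))/(2·sin(x)·cos(x))
  = 3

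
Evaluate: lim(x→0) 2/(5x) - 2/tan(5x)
This is an ∞-∞ indeterminate form.

Combine fractions or rationalize to convert ∞-∞ to 0/0 form:
  lim(x→0) 2/(5x) - 2/tan(5x) = 0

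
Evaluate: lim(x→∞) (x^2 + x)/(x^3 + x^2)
This is an ∞/∞ indeterminate form.

Apply L'Hôpital's rule: differentiate numerator and denominator separately.
  f(x) = x^2 + x   ⇒   f'(x) = 2·x + 1
  g(x) = x^3 + x^2   ⇒   g'(x) = 3·x^2 + 2·x
  lim(x→∞) f'(x)/g'(x) = lim(x→∞) (2·x + 1)/(3·x^2 + 2·x)
  = 0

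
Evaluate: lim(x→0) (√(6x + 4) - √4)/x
This is a standard limit.

Factor or rationalize the expression:
  lim(x→0) (√(6x + 4) - √4)/x = 3/2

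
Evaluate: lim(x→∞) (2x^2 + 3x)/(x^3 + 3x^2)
This is an ∞/∞ indeterminate form.

Apply L'Hôpital's rule: differentiate numerator and denominator separately.
  f(x) = 2·x^2 + 3·x   ⇒   f'(x) = 4·x + 3
  g(x) = x^3 + 3·x^2   ⇒   g'(x) = 3·x^2 + 6·x
  lim(x→∞) f'(x)/g'(x) = lim(x→∞) (4·x + 3)/(3·x^2 + 6·x)
  = 0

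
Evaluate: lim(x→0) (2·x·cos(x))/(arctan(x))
This is a 0/0 indeterminate form.

Apply L'Hôpital's rule: differentiate numerator and denominator separately.
  f(x) = 2·x·cos(x)   ⇒   f'(x) = -2·x·sin(x) + 2·cos(x)
  g(x) = atan(x)   ⇒   g'(x) = 1/(x^2 + 1)
  lim(x→0) f'(x)/g'(x) = lim(x→0) (-2·x·sin(x) + 2·cos(x))/(1/(x^2 + 1))
  = 2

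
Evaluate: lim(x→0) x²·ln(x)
This is a 0·∞ indeterminate form.

Rewrite 0·∞ as a quotient (0/0 or ∞/∞ form), then apply L'Hôpital's rule:
  lim(x→0) x²·ln(x) = 0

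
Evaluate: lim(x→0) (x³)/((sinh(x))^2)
This is a 0/0 indeterminate form.

Apply L'Hôpital's rule: differentiate numerator and denominator separately.
  f(x) = x^3   ⇒   f'(x) = 3·x^2
  g(x) = sinh(x)^2   ⇒   g'(x) = 2·sinh(x)·cosh(x)
  lim(x→0) f'(x)/g'(x) = lim(x→0) (3·x^2)/(2·sinh(x)·cosh(x))
  = 0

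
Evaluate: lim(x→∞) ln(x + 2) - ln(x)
This is an ∞-∞ indeterminate form.

Combine fractions or rationalize to convert ∞-∞ to 0/0 form:
  lim(x→∞) ln(x + 2) - ln(x) = 0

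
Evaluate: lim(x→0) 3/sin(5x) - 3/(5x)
This is an ∞-∞ indeterminate form.

Combine fractions or rationalize to convert ∞-∞ to 0/0 form:
  lim(x→0) 3/sin(5x) - 3/(5x) = 0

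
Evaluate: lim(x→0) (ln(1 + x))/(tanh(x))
This is a 0/0 indeterminate form.

Apply L'Hôpital's rule: differentiate numerator and denominator separately.
  f(x) = ln(x + 1)   ⇒   f'(x) = 1/(x + 1)
  g(x) = tanh(x)   ⇒   g'(x) = 1 - tanh(x)^2
  lim(x→0) f'(x)/g'(x) = lim(x→0) (1/(x + 1))/(1 - tanh(x)^2)
  = 1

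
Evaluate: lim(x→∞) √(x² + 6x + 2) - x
This is an ∞-∞ indeterminate form.

Combine fractions or rationalize to convert ∞-∞ to 0/0 form:
  lim(x→∞) √(x² + 6x + 2) - x = 3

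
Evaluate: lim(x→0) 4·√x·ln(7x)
This is a 0·∞ indeterminate form.

Rewrite 0·∞ as a quotient (0/0 or ∞/∞ form), then apply L'Hôpital's rule:
  lim(x→0) 4·√x·ln(7x) = 0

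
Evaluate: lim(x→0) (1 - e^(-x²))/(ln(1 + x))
This is a 0/0 indeterminate form.

Apply L'Hôpital's rule: differentiate numerator and denominator separately.
  f(x) = 1 - e^(-x^2)   ⇒   f'(x) = 2·x·e^(-x^2)
  g(x) = ln(x + 1)   ⇒   g'(x) = 1/(x + 1)
  lim(x→0) f'(x)/g'(x) = lim(x→0) (2·x·e^(-x^2))/(1/(x + 1))
  = 0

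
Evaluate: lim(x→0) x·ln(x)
This is a 0·∞ indeterminate form.

Rewrite 0·∞ as a quotient (0/0 or ∞/∞ form), then apply L'Hôpital's rule:
  lim(x→0) x·ln(x) = 0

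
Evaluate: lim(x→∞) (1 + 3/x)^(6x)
This is an exponential indeterminate form.

For exponential indeterminate forms, take the natural log:
  Let L = lim(x→∞) (1 + 3/x)^(6x)
  Then ln(L) = lim(x→∞) [exponent × ln(base)]
  Evaluate using L'Hôpital or standard limits, then exponentiate.
  L = e^(18)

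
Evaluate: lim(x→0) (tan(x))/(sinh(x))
This is a 0/0 indeterminate form.

Apply L'Hôpital's rule: differentiate numerator and denominator separately.
  f(x) = tan(x)   ⇒   f'(x) = tan(x)^2 + 1
  g(x) = sinh(x)   ⇒   g'(x) = cosh(x)
  lim(x→0) f'(x)/g'(x) = lim(x→0) (tan(x)^2 + 1)/(cosh(x))
  = 1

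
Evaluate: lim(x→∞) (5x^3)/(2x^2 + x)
This is an ∞/∞ indeterminate form.

Apply L'Hôpital's rule: differentiate numerator and denominator separately.
  f(x) = 5·x^3   ⇒   f'(x) = 15·x^2
  g(x) = 2·x^2 + x   ⇒   g'(x) = 4·x + 1
  lim(x→∞) f'(x)/g'(x) = lim(x→∞) (15·x^2)/(4·x + 1)
  = ∞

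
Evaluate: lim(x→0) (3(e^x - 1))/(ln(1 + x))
This is a 0/0 indeterminate form.

Apply L'Hôpital's rule: differentiate numerator and denominator separately.
  f(x) = 3·e^(x) - 3   ⇒   f'(x) = 3·e^(x)
  g(x) = ln(x + 1)   ⇒   g'(x) = 1/(x + 1)
  lim(x→0) f'(x)/g'(x) = lim(x→0) (3·e^(x))/(1/(x + 1))
  = 3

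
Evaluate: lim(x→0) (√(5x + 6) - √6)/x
This is a standard limit.

Factor or rationalize the expression:
  lim(x→0) (√(5x + 6) - √6)/x = 5·sqrt(6)/12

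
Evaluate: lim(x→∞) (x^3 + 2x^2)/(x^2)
This is an ∞/∞ indeterminate form.

Apply L'Hôpital's rule: differentiate numerator and denominator separately.
  f(x) = x^3 + 2·x^2   ⇒   f'(x) = 3·x^2 + 4·x
  g(x) = x^2   ⇒   g'(x) = 2·x
  lim(x→∞) f'(x)/g'(x) = lim(x→∞) (3·x^2 + 4·x)/(2·x)
  = ∞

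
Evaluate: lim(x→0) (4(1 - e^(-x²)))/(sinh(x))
This is a 0/0 indeterminate form.

Apply L'Hôpital's rule: differentiate numerator and denominator separately.
  f(x) = 4 - 4·e^(-x^2)   ⇒   f'(x) = 8·x·e^(-x^2)
  g(x) = sinh(x)   ⇒   g'(x) = cosh(x)
  lim(x→0) f'(x)/g'(x) = lim(x→0) (8·x·e^(-x^2))/(cosh(x))
  = 0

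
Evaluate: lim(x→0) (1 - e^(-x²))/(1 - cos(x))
This is a 0/0 indeterminate form.

Apply L'Hôpital's rule: differentiate numerator and denominator separately.
  f(x) = 1 - e^(-x^2)   ⇒   f'(x) = 2·x·e^(-x^2)
  g(x) = 1 - cos(x)   ⇒   g'(x) = sin(x)
  lim(x→0) f'(x)/g'(x) = lim(x→0) (2·x·e^(-x^2))/(sin(x))
  = 2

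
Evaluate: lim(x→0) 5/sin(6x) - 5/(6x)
This is an ∞-∞ indeterminate form.

Combine fractions or rationalize to convert ∞-∞ to 0/0 form:
  lim(x→0) 5/sin(6x) - 5/(6x) = 0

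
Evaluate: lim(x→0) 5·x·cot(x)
This is a 0·∞ indeterminate form.

Rewrite 0·∞ as a quotient (0/0 or ∞/∞ form), then apply L'Hôpital's rule:
  lim(x→0) 5·x·cot(x) = 5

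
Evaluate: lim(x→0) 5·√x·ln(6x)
This is a 0·∞ indeterminate form.

Rewrite 0·∞ as a quotient (0/0 or ∞/∞ form), then apply L'Hôpital's rule:
  lim(x→0) 5·√x·ln(6x) = 0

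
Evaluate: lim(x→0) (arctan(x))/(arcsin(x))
This is a 0/0 indeterminate form.

Apply L'Hôpital's rule: differentiate numerator and denominator separately.
  f(x) = atan(x)   ⇒   f'(x) = 1/(x^2 + 1)
  g(x) = asin(x)   ⇒   g'(x) = 1/sqrt(1 - x^2)
  lim(x→0) f'(x)/g'(x) = lim(x→0) (1/(x^2 + 1))/(1/sqrt(1 - x^2))
  = 1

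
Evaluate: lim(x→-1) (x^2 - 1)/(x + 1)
This is a standard limit.

Factor or rationalize the expression:
  lim(x→-1) (x^2 - 1)/(x + 1) = -2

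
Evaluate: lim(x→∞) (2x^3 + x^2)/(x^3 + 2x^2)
This is an ∞/∞ indeterminate form.

Apply L'Hôpital's rule: differentiate numerator and denominator separately.
  f(x) = 2·x^3 + x^2   ⇒   f'(x) = 6·x^2 + 2·x
  g(x) = x^3 + 2·x^2   ⇒   g'(x) = 3·x^2 + 4·x
  lim(x→∞) f'(x)/g'(x) = lim(x→∞) (6·x^2 + 2·x)/(3·x^2 + 4·x)
  = 2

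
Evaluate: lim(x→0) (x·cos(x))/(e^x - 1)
This is a 0/0 indeterminate form.

Apply L'Hôpital's rule: differentiate numerator and denominator separately.
  f(x) = x·cos(x)   ⇒   f'(x) = -x·sin(x) + cos(x)
  g(x) = e^(x) - 1   ⇒   g'(x) = e^(x)
  lim(x→0) f'(x)/g'(x) = lim(x→0) (-x·sin(x) + cos(x))/(e^(x))
  = 1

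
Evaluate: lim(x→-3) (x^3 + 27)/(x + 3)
This is a standard limit.

Factor or rationalize the expression:
  lim(x→-3) (x^3 + 27)/(x + 3) = 27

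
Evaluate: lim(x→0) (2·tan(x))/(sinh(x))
This is a 0/0 indeterminate form.

Apply L'Hôpital's rule: differentiate numerator and denominator separately.
  f(x) = 2·tan(x)   ⇒   f'(x) = 2·tan(x)^2 + 2
  g(x) = sinh(x)   ⇒   g'(x) = cosh(x)
  lim(x→0) f'(x)/g'(x) = lim(x→0) (2·tan(x)^2 + 2)/(cosh(x))
  = 2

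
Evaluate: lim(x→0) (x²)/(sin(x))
This is a 0/0 indeterminate form.

Apply L'Hôpital's rule: differentiate numerator and denominator separately.
  f(x) = x^2   ⇒   f'(x) = 2·x
  g(x) = sin(x)   ⇒   g'(x) = cos(x)
  lim(x→0) f'(x)/g'(x) = lim(x→0) (2·x)/(cos(x))
  = 0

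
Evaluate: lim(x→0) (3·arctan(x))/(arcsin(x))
This is a 0/0 indeterminate form.

Apply L'Hôpital's rule: differentiate numerator and denominator separately.
  f(x) = 3·atan(x)   ⇒   f'(x) = 3/(x^2 + 1)
  g(x) = asin(x)   ⇒   g'(x) = 1/sqrt(1 - x^2)
  lim(x→0) f'(x)/g'(x) = lim(x→0) (3/(x^2 + 1))/(1/sqrt(1 - x^2))
  = 3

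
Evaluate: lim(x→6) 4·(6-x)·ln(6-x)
This is a 0·∞ indeterminate form.

Rewrite 0·∞ as a quotient (0/0 or ∞/∞ form), then apply L'Hôpital's rule:
  lim(x→6) 4·(6-x)·ln(6-x) = 0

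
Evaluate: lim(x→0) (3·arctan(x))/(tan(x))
This is a 0/0 indeterminate form.

Apply L'Hôpital's rule: differentiate numerator and denominator separately.
  f(x) = 3·atan(x)   ⇒   f'(x) = 3/(x^2 + 1)
  g(x) = tan(x)   ⇒   g'(x) = tan(x)^2 + 1
  lim(x→0) f'(x)/g'(x) = lim(x→0) (3/(x^2 + 1))/(tan(x)^2 + 1)
  = 3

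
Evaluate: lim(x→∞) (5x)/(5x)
This is an ∞/∞ indeterminate form.

Apply L'Hôpital's rule: differentiate numerator and denominator separately.
  f(x) = 5·x   ⇒   f'(x) = 5
  g(x) = 5·x   ⇒   g'(x) = 5
  lim(x→∞) f'(x)/g'(x) = lim(x→∞) (5)/(5)
  = 1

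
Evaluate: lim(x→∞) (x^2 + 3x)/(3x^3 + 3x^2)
This is an ∞/∞ indeterminate form.

Apply L'Hôpital's rule: differentiate numerator and denominator separately.
  f(x) = x^2 + 3·x   ⇒   f'(x) = 2·x + 3
  g(x) = 3·x^3 + 3·x^2   ⇒   g'(x) = 9·x^2 + 6·x
  lim(x→∞) f'(x)/g'(x) = lim(x→∞) (2·x + 3)/(9·x^2 + 6·x)
  = 0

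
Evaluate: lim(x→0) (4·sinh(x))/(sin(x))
This is a 0/0 indeterminate form.

Apply L'Hôpital's rule: differentiate numerator and denominator separately.
  f(x) = 4·sinh(x)   ⇒   f'(x) = 4·cosh(x)
  g(x) = sin(x)   ⇒   g'(x) = cos(x)
  lim(x→0) f'(x)/g'(x) = lim(x→0) (4·cosh(x))/(cos(x))
  = 4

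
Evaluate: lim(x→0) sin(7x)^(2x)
This is an exponential indeterminate form.

For exponential indeterminate forms, take the natural log:
  Let L = lim(x→0) sin(7x)^(2x)
  Then ln(L) = lim(x→0) [exponent × ln(base)]
  Evaluate using L'Hôpital or standard limits, then exponentiate.
  L = 1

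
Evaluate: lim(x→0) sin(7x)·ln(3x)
This is a 0·∞ indeterminate form.

Rewrite 0·∞ as a quotient (0/0 or ∞/∞ form), then apply L'Hôpital's rule:
  lim(x→0) sin(7x)·ln(3x) = 0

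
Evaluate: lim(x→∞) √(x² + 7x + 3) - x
This is an ∞-∞ indeterminate form.

Combine fractions or rationalize to convert ∞-∞ to 0/0 form:
  lim(x→∞) √(x² + 7x + 3) - x = 7/2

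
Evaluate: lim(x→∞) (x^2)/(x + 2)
This is an ∞/∞ indeterminate form.

Apply L'Hôpital's rule: differentiate numerator and denominator separately.
  f(x) = x^2   ⇒   f'(x) = 2·x
  g(x) = x + 2   ⇒   g'(x) = 1
  lim(x→∞) f'(x)/g'(x) = lim(x→∞) (2·x)/(1)
  = ∞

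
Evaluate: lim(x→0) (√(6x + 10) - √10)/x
This is a standard limit.

Factor or rationalize the expression:
  lim(x→0) (√(6x + 10) - √10)/x = 3·sqrt(10)/10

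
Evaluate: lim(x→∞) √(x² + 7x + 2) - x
This is an ∞-∞ indeterminate form.

Combine fractions or rationalize to convert ∞-∞ to 0/0 form:
  lim(x→∞) √(x² + 7x + 2) - x = 7/2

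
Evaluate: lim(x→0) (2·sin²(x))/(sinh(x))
This is a 0/0 indeterminate form.

Apply L'Hôpital's rule: differentiate numerator and denominator separately.
  f(x) = 2·sin(x)^2   ⇒   f'(x) = 4·sin(x)·cos(x)
  g(x) = sinh(x)   ⇒   g'(x) = cosh(x)
  lim(x→0) f'(x)/g'(x) = lim(x→0) (4·sin(x)·cos(x))/(cosh(x))
  = 0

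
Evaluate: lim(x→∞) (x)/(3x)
This is an ∞/∞ indeterminate form.

Apply L'Hôpital's rule: differentiate numerator and denominator separately.
  f(x) = x   ⇒   f'(x) = 1
  g(x) = 3·x   ⇒   g'(x) = 3
  lim(x→∞) f'(x)/g'(x) = lim(x→∞) (1)/(3)
  = 1/3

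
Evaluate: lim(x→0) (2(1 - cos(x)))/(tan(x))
This is a 0/0 indeterminate form.

Apply L'Hôpital's rule: differentiate numerator and denominator separately.
  f(x) = 2 - 2·cos(x)   ⇒   f'(x) = 2·sin(x)
  g(x) = tan(x)   ⇒   g'(x) = tan(x)^2 + 1
  lim(x→0) f'(x)/g'(x) = lim(x→0) (2·sin(x))/(tan(x)^2 + 1)
  = 0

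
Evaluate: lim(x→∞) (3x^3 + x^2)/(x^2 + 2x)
This is an ∞/∞ indeterminate form.

Apply L'Hôpital's rule: differentiate numerator and denominator separately.
  f(x) = 3·x^3 + x^2   ⇒   f'(x) = 9·x^2 + 2·x
  g(x) = x^2 + 2·x   ⇒   g'(x) = 2·x + 2
  lim(x→∞) f'(x)/g'(x) = lim(x→∞) (9·x^2 + 2·x)/(2·x + 2)
  = ∞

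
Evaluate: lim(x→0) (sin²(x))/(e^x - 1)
This is a 0/0 indeterminate form.

Apply L'Hôpital's rule: differentiate numerator and denominator separately.
  f(x) = sin(x)^2   ⇒   f'(x) = 2·sin(x)·cos(x)
  g(x) = e^(x) - 1   ⇒   g'(x) = e^(x)
  lim(x→0) f'(x)/g'(x) = lim(x→0) (2·sin(x)·cos(x))/(e^(x))
  = 0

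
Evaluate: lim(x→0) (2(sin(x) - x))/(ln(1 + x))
This is a 0/0 indeterminate form.

Apply L'Hôpital's rule: differentiate numerator and denominator separately.
  f(x) = -2·x + 2·sin(x)   ⇒   f'(x) = 2·cos(x) - 2
  g(x) = ln(x + 1)   ⇒   g'(x) = 1/(x + 1)
  lim(x→0) f'(x)/g'(x) = lim(x→0) (2·cos(x) - 2)/(1/(x + 1))
  = 0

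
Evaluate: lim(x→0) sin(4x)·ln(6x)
This is a 0·∞ indeterminate form.

Rewrite 0·∞ as a quotient (0/0 or ∞/∞ form), then apply L'Hôpital's rule:
  lim(x→0) sin(4x)·ln(6x) = 0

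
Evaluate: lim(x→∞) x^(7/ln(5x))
This is an exponential indeterminate form.

For exponential indeterminate forms, take the natural log:
  Let L = lim(x→∞) x^(7/ln(5x))
  Then ln(L) = lim(x→∞) [exponent × ln(base)]
  Evaluate using L'Hôpital or standard limits, then exponentiate.
  L = e^(7)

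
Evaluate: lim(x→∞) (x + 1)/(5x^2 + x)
This is an ∞/∞ indeterminate form.

Apply L'Hôpital's rule: differentiate numerator and denominator separately.
  f(x) = x + 1   ⇒   f'(x) = 1
  g(x) = 5·x^2 + x   ⇒   g'(x) = 10·x + 1
  lim(x→∞) f'(x)/g'(x) = lim(x→∞) (1)/(10·x + 1)
  = 0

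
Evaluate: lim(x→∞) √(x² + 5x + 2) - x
This is an ∞-∞ indeterminate form.

Combine fractions or rationalize to convert ∞-∞ to 0/0 form:
  lim(x→∞) √(x² + 5x + 2) - x = 5/2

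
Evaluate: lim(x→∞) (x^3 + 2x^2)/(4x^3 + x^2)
This is an ∞/∞ indeterminate form.

Apply L'Hôpital's rule: differentiate numerator and denominator separately.
  f(x) = x^3 + 2·x^2   ⇒   f'(x) = 3·x^2 + 4·x
  g(x) = 4·x^3 + x^2   ⇒   g'(x) = 12·x^2 + 2·x
  lim(x→∞) f'(x)/g'(x) = lim(x→∞) (3·x^2 + 4·x)/(12·x^2 + 2·x)
  = 1/4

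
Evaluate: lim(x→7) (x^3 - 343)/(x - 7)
This is a standard limit.

Factor or rationalize the expression:
  lim(x→7) (x^3 - 343)/(x - 7) = 147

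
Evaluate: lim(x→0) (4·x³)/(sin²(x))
This is a 0/0 indeterminate form.

Apply L'Hôpital's rule: differentiate numerator and denominator separately.
  f(x) = 4·x^3   ⇒   f'(x) = 12·x^2
  g(x) = sin(x)^2   ⇒   g'(x) = 2·sin(x)·cos(x)
  lim(x→0) f'(x)/g'(x) = lim(x→0) (12·x^2)/(2·sin(x)·cos(x))
  = 0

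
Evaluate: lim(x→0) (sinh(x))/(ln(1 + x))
This is a 0/0 indeterminate form.

Apply L'Hôpital's rule: differentiate numerator and denominator separately.
  f(x) = sinh(x)   ⇒   f'(x) = cosh(x)
  g(x) = ln(x + 1)   ⇒   g'(x) = 1/(x + 1)
  lim(x→0) f'(x)/g'(x) = lim(x→0) (cosh(x))/(1/(x + 1))
  = 1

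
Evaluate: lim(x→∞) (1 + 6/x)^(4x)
This is an exponential indeterminate form.

For exponential indeterminate forms, take the natural log:
  Let L = lim(x→∞) (1 + 6/x)^(4x)
  Then ln(L) = lim(x→∞) [exponent × ln(base)]
  Evaluate using L'Hôpital or standard limits, then exponentiate.
  L = e^(24)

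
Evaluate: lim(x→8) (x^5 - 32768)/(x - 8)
This is a standard limit.

Factor or rationalize the expression:
  lim(x→8) (x^5 - 32768)/(x - 8) = 20480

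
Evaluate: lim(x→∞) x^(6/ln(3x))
This is an exponential indeterminate form.

For exponential indeterminate forms, take the natural log:
  Let L = lim(x→∞) x^(6/ln(3x))
  Then ln(L) = lim(x→∞) [exponent × ln(base)]
  Evaluate using L'Hôpital or standard limits, then exponentiate.
  L = e^(6)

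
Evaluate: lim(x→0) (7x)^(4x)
This is an exponential indeterminate form.

For exponential indeterminate forms, take the natural log:
  Let L = lim(x→0) (7x)^(4x)
  Then ln(L) = lim(x→0) [exponent × ln(base)]
  Evaluate using L'Hôpital or standard limits, then exponentiate.
  L = 1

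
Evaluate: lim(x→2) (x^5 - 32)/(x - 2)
This is a standard limit.

Factor or rationalize the expression:
  lim(x→2) (x^5 - 32)/(x - 2) = 80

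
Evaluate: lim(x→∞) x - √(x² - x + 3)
This is an ∞-∞ indeterminate form.

Combine fractions or rationalize to convert ∞-∞ to 0/0 form:
  lim(x→∞) x - √(x² - x + 3) = 1/2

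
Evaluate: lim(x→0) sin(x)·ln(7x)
This is a 0·∞ indeterminate form.

Rewrite 0·∞ as a quotient (0/0 or ∞/∞ form), then apply L'Hôpital's rule:
  lim(x→0) sin(x)·ln(7x) = 0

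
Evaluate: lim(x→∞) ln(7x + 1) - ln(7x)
This is an ∞-∞ indeterminate form.

Combine fractions or rationalize to convert ∞-∞ to 0/0 form:
  lim(x→∞) ln(7x + 1) - ln(7x) = 0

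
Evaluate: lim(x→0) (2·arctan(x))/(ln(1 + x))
This is a 0/0 indeterminate form.

Apply L'Hôpital's rule: differentiate numerator and denominator separately.
  f(x) = 2·atan(x)   ⇒   f'(x) = 2/(x^2 + 1)
  g(x) = ln(x + 1)   ⇒   g'(x) = 1/(x + 1)
  lim(x→0) f'(x)/g'(x) = lim(x→0) (2/(x^2 + 1))/(1/(x + 1))
  = 2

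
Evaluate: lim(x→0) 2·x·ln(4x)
This is a 0·∞ indeterminate form.

Rewrite 0·∞ as a quotient (0/0 or ∞/∞ form), then apply L'Hôpital's rule:
  lim(x→0) 2·x·ln(4x) = 0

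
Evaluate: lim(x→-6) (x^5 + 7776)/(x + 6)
This is a standard limit.

Factor or rationalize the expression:
  lim(x→-6) (x^5 + 7776)/(x + 6) = 6480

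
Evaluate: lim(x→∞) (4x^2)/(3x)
This is an ∞/∞ indeterminate form.

Apply L'Hôpital's rule: differentiate numerator and denominator separately.
  f(x) = 4·x^2   ⇒   f'(x) = 8·x
  g(x) = 3·x   ⇒   g'(x) = 3
  lim(x→∞) f'(x)/g'(x) = lim(x→∞) (8·x)/(3)
  = ∞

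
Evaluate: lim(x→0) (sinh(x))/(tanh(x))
This is a 0/0 indeterminate form.

Apply L'Hôpital's rule: differentiate numerator and denominator separately.
  f(x) = sinh(x)   ⇒   f'(x) = cosh(x)
  g(x) = tanh(x)   ⇒   g'(x) = 1 - tanh(x)^2
  lim(x→0) f'(x)/g'(x) = lim(x→0) (cosh(x))/(1 - tanh(x)^2)
  = 1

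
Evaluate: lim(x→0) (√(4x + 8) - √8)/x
This is a standard limit.

Factor or rationalize the expression:
  lim(x→0) (√(4x + 8) - √8)/x = sqrt(2)/2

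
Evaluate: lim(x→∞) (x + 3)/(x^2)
This is an ∞/∞ indeterminate form.

Apply L'Hôpital's rule: differentiate numerator and denominator separately.
  f(x) = x + 3   ⇒   f'(x) = 1
  g(x) = x^2   ⇒   g'(x) = 2·x
  lim(x→∞) f'(x)/g'(x) = lim(x→∞) (1)/(2·x)
  = 0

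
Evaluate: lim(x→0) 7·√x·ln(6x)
This is a 0·∞ indeterminate form.

Rewrite 0·∞ as a quotient (0/0 or ∞/∞ form), then apply L'Hôpital's rule:
  lim(x→0) 7·√x·ln(6x) = 0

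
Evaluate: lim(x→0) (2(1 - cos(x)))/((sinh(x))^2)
This is a 0/0 indeterminate form.

Apply L'Hôpital's rule: differentiate numerator and denominator separately.
  f(x) = 2 - 2·cos(x)   ⇒   f'(x) = 2·sin(x)
  g(x) = sinh(x)^2   ⇒   g'(x) = 2·sinh(x)·cosh(x)
  lim(x→0) f'(x)/g'(x) = lim(x→0) (2·sin(x))/(2·sinh(x)·cosh(x))
  = 1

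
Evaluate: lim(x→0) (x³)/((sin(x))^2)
This is a 0/0 indeterminate form.

Apply L'Hôpital's rule: differentiate numerator and denominator separately.
  f(x) = x^3   ⇒   f'(x) = 3·x^2
  g(x) = sin(x)^2   ⇒   g'(x) = 2·sin(x)·cos(x)
  lim(x→0) f'(x)/g'(x) = lim(x→0) (3·x^2)/(2·sin(x)·cos(x))
  = 0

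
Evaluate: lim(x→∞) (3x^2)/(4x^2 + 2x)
This is an ∞/∞ indeterminate form.

Apply L'Hôpital's rule: differentiate numerator and denominator separately.
  f(x) = 3·x^2   ⇒   f'(x) = 6·x
  g(x) = 4·x^2 + 2·x   ⇒   g'(x) = 8·x + 2
  lim(x→∞) f'(x)/g'(x) = lim(x→∞) (6·x)/(8·x + 2)
  = 3/4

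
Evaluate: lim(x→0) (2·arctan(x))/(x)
This is a 0/0 indeterminate form.

Apply L'Hôpital's rule: differentiate numerator and denominator separately.
  f(x) = 2·atan(x)   ⇒   f'(x) = 2/(x^2 + 1)
  g(x) = x   ⇒   g'(x) = 1
  lim(x→0) f'(x)/g'(x) = lim(x→0) (2/(x^2 + 1))/(1)
  = 2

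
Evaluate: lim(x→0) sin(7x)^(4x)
This is an exponential indeterminate form.

For exponential indeterminate forms, take the natural log:
  Let L = lim(x→0) sin(7x)^(4x)
  Then ln(L) = lim(x→0) [exponent × ln(base)]
  Evaluate using L'Hôpital or standard limits, then exponentiate.
  L = 1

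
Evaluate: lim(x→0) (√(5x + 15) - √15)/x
This is a standard limit.

Factor or rationalize the expression:
  lim(x→0) (√(5x + 15) - √15)/x = sqrt(15)/6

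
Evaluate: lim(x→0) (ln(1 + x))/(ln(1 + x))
This is a 0/0 indeterminate form.

Apply L'Hôpital's rule: differentiate numerator and denominator separately.
  f(x) = ln(x + 1)   ⇒   f'(x) = 1/(x + 1)
  g(x) = ln(x + 1)   ⇒   g'(x) = 1/(x + 1)
  lim(x→0) f'(x)/g'(x) = lim(x→0) (1/(x + 1))/(1/(x + 1))
  = 1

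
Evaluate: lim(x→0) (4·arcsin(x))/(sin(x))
This is a 0/0 indeterminate form.

Apply L'Hôpital's rule: differentiate numerator and denominator separately.
  f(x) = 4·asin(x)   ⇒   f'(x) = 4/sqrt(1 - x^2)
  g(x) = sin(x)   ⇒   g'(x) = cos(x)
  lim(x→0) f'(x)/g'(x) = lim(x→0) (4/sqrt(1 - x^2))/(cos(x))
  = 4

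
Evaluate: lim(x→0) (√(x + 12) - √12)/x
This is a standard limit.

Factor or rationalize the expression:
  lim(x→0) (√(x + 12) - √12)/x = sqrt(3)/12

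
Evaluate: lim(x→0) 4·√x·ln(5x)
This is a 0·∞ indeterminate form.

Rewrite 0·∞ as a quotient (0/0 or ∞/∞ form), then apply L'Hôpital's rule:
  lim(x→0) 4·√x·ln(5x) = 0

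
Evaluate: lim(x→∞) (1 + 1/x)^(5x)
This is an exponential indeterminate form.

For exponential indeterminate forms, take the natural log:
  Let L = lim(x→∞) (1 + 1/x)^(5x)
  Then ln(L) = lim(x→∞) [exponent × ln(base)]
  Evaluate using L'Hôpital or standard limits, then exponentiate.
  L = e^(5)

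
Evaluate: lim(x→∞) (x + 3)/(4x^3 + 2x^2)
This is an ∞/∞ indeterminate form.

Apply L'Hôpital's rule: differentiate numerator and denominator separately.
  f(x) = x + 3   ⇒   f'(x) = 1
  g(x) = 4·x^3 + 2·x^2   ⇒   g'(x) = 12·x^2 + 4·x
  lim(x→∞) f'(x)/g'(x) = lim(x→∞) (1)/(12·x^2 + 4·x)
  = 0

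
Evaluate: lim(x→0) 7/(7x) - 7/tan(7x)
This is an ∞-∞ indeterminate form.

Combine fractions or rationalize to convert ∞-∞ to 0/0 form:
  lim(x→0) 7/(7x) - 7/tan(7x) = 0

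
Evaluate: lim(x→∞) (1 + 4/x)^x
This is an exponential indeterminate form.

For exponential indeterminate forms, take the natural log:
  Let L = lim(x→∞) (1 + 4/x)^x
  Then ln(L) = lim(x→∞) [exponent × ln(base)]
  Evaluate using L'Hôpital or standard limits, then exponentiate.
  L = e^(4)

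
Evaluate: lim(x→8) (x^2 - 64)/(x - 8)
This is a standard limit.

Factor or rationalize the expression:
  lim(x→8) (x^2 - 64)/(x - 8) = 16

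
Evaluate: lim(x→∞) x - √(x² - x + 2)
This is an ∞-∞ indeterminate form.

Combine fractions or rationalize to convert ∞-∞ to 0/0 form:
  lim(x→∞) x - √(x² - x + 2) = 1/2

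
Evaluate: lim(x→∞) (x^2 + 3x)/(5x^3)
This is an ∞/∞ indeterminate form.

Apply L'Hôpital's rule: differentiate numerator and denominator separately.
  f(x) = x^2 + 3·x   ⇒   f'(x) = 2·x + 3
  g(x) = 5·x^3   ⇒   g'(x) = 15·x^2
  lim(x→∞) f'(x)/g'(x) = lim(x→∞) (2·x + 3)/(15·x^2)
  = 0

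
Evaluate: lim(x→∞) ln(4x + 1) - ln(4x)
This is an ∞-∞ indeterminate form.

Combine fractions or rationalize to convert ∞-∞ to 0/0 form:
  lim(x→∞) ln(4x + 1) - ln(4x) = 0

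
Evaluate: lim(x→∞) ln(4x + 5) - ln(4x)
This is an ∞-∞ indeterminate form.

Combine fractions or rationalize to convert ∞-∞ to 0/0 form:
  lim(x→∞) ln(4x + 5) - ln(4x) = 0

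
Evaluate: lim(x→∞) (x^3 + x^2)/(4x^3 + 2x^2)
This is an ∞/∞ indeterminate form.

Apply L'Hôpital's rule: differentiate numerator and denominator separately.
  f(x) = x^3 + x^2   ⇒   f'(x) = 3·x^2 + 2·x
  g(x) = 4·x^3 + 2·x^2   ⇒   g'(x) = 12·x^2 + 4·x
  lim(x→∞) f'(x)/g'(x) = lim(x→∞) (3·x^2 + 2·x)/(12·x^2 + 4·x)
  = 1/4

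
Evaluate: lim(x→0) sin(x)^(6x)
This is an exponential indeterminate form.

For exponential indeterminate forms, take the natural log:
  Let L = lim(x→0) sin(x)^(6x)
  Then ln(L) = lim(x→0) [exponent × ln(base)]
  Evaluate using L'Hôpital or standard limits, then exponentiate.
  L = 1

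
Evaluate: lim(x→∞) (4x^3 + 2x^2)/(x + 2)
This is an ∞/∞ indeterminate form.

Apply L'Hôpital's rule: differentiate numerator and denominator separately.
  f(x) = 4·x^3 + 2·x^2   ⇒   f'(x) = 12·x^2 + 4·x
  g(x) = x + 2   ⇒   g'(x) = 1
  lim(x→∞) f'(x)/g'(x) = lim(x→∞) (12·x^2 + 4·x)/(1)
  = ∞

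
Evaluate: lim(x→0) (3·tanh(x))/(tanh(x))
This is a 0/0 indeterminate form.

Apply L'Hôpital's rule: differentiate numerator and denominator separately.
  f(x) = 3·tanh(x)   ⇒   f'(x) = 3 - 3·tanh(x)^2
  g(x) = tanh(x)   ⇒   g'(x) = 1 - tanh(x)^2
  lim(x→0) f'(x)/g'(x) = lim(x→0) (3 - 3·tanh(x)^2)/(1 - tanh(x)^2)
  = 3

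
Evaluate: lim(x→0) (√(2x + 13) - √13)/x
This is a standard limit.

Factor or rationalize the expression:
  lim(x→0) (√(2x + 13) - √13)/x = sqrt(13)/13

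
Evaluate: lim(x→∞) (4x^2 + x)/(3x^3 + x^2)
This is an ∞/∞ indeterminate form.

Apply L'Hôpital's rule: differentiate numerator and denominator separately.
  f(x) = 4·x^2 + x   ⇒   f'(x) = 8·x + 1
  g(x) = 3·x^3 + x^2   ⇒   g'(x) = 9·x^2 + 2·x
  lim(x→∞) f'(x)/g'(x) = lim(x→∞) (8·x + 1)/(9·x^2 + 2·x)
  = 0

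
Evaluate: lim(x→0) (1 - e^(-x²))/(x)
This is a 0/0 indeterminate form.

Apply L'Hôpital's rule: differentiate numerator and denominator separately.
  f(x) = 1 - e^(-x^2)   ⇒   f'(x) = 2·x·e^(-x^2)
  g(x) = x   ⇒   g'(x) = 1
  lim(x→0) f'(x)/g'(x) = lim(x→0) (2·x·e^(-x^2))/(1)
  = 0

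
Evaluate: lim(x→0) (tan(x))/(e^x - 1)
This is a 0/0 indeterminate form.

Apply L'Hôpital's rule: differentiate numerator and denominator separately.
  f(x) = tan(x)   ⇒   f'(x) = tan(x)^2 + 1
  g(x) = e^(x) - 1   ⇒   g'(x) = e^(x)
  lim(x→0) f'(x)/g'(x) = lim(x→0) (tan(x)^2 + 1)/(e^(x))
  = 1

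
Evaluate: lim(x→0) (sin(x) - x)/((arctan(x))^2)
This is a 0/0 indeterminate form.

Apply L'Hôpital's rule: differentiate numerator and denominator separately.
  f(x) = -x + sin(x)   ⇒   f'(x) = cos(x) - 1
  g(x) = atan(x)^2   ⇒   g'(x) = 2·atan(x)/(x^2 + 1)
  lim(x→0) f'(x)/g'(x) = lim(x→0) (cos(x) - 1)/(2·atan(x)/(x^2 + 1))
  = 0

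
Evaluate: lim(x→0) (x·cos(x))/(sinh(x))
This is a 0/0 indeterminate form.

Apply L'Hôpital's rule: differentiate numerator and denominator separately.
  f(x) = x·cos(x)   ⇒   f'(x) = -x·sin(x) + cos(x)
  g(x) = sinh(x)   ⇒   g'(x) = cosh(x)
  lim(x→0) f'(x)/g'(x) = lim(x→0) (-x·sin(x) + cos(x))/(cosh(x))
  = 1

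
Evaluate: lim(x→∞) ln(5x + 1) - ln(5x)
This is an ∞-∞ indeterminate form.

Combine fractions or rationalize to convert ∞-∞ to 0/0 form:
  lim(x→∞) ln(5x + 1) - ln(5x) = 0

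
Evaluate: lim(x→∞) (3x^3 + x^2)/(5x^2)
This is an ∞/∞ indeterminate form.

Apply L'Hôpital's rule: differentiate numerator and denominator separately.
  f(x) = 3·x^3 + x^2   ⇒   f'(x) = 9·x^2 + 2·x
  g(x) = 5·x^2   ⇒   g'(x) = 10·x
  lim(x→∞) f'(x)/g'(x) = lim(x→∞) (9·x^2 + 2·x)/(10·x)
  = ∞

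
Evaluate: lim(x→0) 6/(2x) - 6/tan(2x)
This is an ∞-∞ indeterminate form.

Combine fractions or rationalize to convert ∞-∞ to 0/0 form:
  lim(x→0) 6/(2x) - 6/tan(2x) = 0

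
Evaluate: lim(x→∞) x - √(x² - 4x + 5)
This is an ∞-∞ indeterminate form.

Combine fractions or rationalize to convert ∞-∞ to 0/0 form:
  lim(x→∞) x - √(x² - 4x + 5) = 2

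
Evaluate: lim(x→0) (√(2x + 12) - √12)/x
This is a standard limit.

Factor or rationalize the expression:
  lim(x→0) (√(2x + 12) - √12)/x = sqrt(3)/6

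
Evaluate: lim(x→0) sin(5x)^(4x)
This is an exponential indeterminate form.

For exponential indeterminate forms, take the natural log:
  Let L = lim(x→0) sin(5x)^(4x)
  Then ln(L) = lim(x→0) [exponent × ln(base)]
  Evaluate using L'Hôpital or standard limits, then exponentiate.
  L = 1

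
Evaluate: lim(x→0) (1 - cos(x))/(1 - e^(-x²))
This is a 0/0 indeterminate form.

Apply L'Hôpital's rule: differentiate numerator and denominator separately.
  f(x) = 1 - cos(x)   ⇒   f'(x) = sin(x)
  g(x) = 1 - e^(-x^2)   ⇒   g'(x) = 2·x·e^(-x^2)
  lim(x→0) f'(x)/g'(x) = lim(x→0) (sin(x))/(2·x·e^(-x^2))
  = 1/2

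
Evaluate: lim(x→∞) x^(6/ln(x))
This is an exponential indeterminate form.

For exponential indeterminate forms, take the natural log:
  Let L = lim(x→∞) x^(6/ln(x))
  Then ln(L) = lim(x→∞) [exponent × ln(base)]
  Evaluate using L'Hôpital or standard limits, then exponentiate.
  L = e^(6)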